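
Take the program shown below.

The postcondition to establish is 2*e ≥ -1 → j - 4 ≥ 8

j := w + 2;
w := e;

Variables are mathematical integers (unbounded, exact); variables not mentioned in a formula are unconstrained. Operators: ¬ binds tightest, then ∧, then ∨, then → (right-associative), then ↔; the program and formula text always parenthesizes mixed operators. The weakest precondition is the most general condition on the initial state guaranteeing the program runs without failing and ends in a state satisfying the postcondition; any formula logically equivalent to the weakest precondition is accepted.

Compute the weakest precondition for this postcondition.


Working backward. After the program, the postcondition 2*e ≥ -1 → j - 4 ≥ 8 must hold; in canonical form it is 2*e ≥ -1 → j ≥ 12.
Before w := e: 2*e ≥ -1 → j ≥ 12
Before j := w + 2: 2*e ≥ -1 → w ≥ 10
Answer: WP = 2*e ≥ -1 → w ≥ 10


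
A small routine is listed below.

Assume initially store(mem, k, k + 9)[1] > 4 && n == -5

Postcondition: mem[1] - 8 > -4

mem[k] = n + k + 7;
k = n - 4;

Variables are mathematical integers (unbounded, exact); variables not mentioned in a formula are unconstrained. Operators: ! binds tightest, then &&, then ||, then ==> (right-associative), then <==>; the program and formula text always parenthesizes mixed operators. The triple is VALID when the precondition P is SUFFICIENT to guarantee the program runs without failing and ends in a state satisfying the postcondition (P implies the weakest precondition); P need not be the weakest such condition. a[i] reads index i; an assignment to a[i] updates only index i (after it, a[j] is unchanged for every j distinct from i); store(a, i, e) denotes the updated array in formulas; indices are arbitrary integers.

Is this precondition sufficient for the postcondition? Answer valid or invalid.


Working backward. After the program, the postcondition mem[1] - 8 > -4 must hold; in canonical form it is mem[1] > 4.
Before k := n - 4: mem[1] > 4
Before mem[k] := n + k + 7: store(mem, k, k + n + 7)[1] > 4
The weakest precondition is store(mem, k, k + n + 7)[1] > 4.
Check whether store(mem, k, k + 9)[1] > 4 && n == -5 implies it.
Countermodel: at the initial state k = 1, mem = {[1] = 4, elsewhere 4}, n = -5, the precondition holds but the weakest precondition fails.
Answer: invalid


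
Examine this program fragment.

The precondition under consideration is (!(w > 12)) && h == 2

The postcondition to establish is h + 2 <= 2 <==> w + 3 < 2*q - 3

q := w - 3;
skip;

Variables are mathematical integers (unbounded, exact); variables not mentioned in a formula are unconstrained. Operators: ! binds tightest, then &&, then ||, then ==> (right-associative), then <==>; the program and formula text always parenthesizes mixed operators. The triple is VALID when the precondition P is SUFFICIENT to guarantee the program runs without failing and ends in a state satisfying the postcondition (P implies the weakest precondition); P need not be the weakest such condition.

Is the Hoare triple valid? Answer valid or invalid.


Working backward. After the program, the postcondition h + 2 <= 2 <==> w + 3 < 2*q - 3 must hold; in canonical form it is h <= 0 <==> w < 2*q - 6.
Before skip: h <= 0 <==> w < 2*q - 6
Before q := w - 3: h <= 0 <==> w > 12
The weakest precondition is h <= 0 <==> w > 12.
Check whether (!(w > 12)) && h == 2 implies it.
Every state satisfying the precondition satisfies the weakest precondition: the implication holds.
Answer: valid


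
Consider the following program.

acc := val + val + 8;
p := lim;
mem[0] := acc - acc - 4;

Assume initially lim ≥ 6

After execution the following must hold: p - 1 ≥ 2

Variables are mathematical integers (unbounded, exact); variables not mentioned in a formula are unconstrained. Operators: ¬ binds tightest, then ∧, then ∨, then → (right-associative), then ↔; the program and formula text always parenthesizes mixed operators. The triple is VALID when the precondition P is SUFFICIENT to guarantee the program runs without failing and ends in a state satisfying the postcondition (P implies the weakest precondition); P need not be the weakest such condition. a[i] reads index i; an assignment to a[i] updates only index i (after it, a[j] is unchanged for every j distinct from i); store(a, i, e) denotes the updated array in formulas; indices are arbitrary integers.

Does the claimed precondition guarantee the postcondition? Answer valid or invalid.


Working backward. After the program, the postcondition p - 1 ≥ 2 must hold; in canonical form it is p ≥ 3.
Before mem[0] := acc - acc - 4: p ≥ 3
Before p := lim: lim ≥ 3
Before acc := val + val + 8: lim ≥ 3
The weakest precondition is lim ≥ 3.
Check whether lim ≥ 6 implies it.
Every state satisfying the precondition satisfies the weakest precondition: the implication holds.
Answer: valid


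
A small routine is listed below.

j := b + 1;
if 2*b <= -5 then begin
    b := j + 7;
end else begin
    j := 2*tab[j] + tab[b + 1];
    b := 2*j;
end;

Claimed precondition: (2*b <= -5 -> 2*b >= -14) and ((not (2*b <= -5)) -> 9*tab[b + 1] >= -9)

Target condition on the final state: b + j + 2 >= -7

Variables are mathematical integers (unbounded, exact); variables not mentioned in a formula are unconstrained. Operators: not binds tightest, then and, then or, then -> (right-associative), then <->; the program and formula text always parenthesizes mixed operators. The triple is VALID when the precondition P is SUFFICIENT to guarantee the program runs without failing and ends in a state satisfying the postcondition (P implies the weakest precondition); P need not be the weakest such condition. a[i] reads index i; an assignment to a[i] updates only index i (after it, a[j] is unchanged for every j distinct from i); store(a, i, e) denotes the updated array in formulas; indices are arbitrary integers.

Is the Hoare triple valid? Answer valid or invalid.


Working backward. After the program, the postcondition b + j + 2 >= -7 must hold; in canonical form it is b + j >= -9.
Then branch requires 2*j >= -16; else branch requires 3*tab[b + 1] + 6*tab[j] >= -9.
Before the if: (2*b <= -5 -> 2*j >= -16) and ((not (2*b <= -5)) -> 3*tab[b + 1] + 6*tab[j] >= -9)
Before j := b + 1: (2*b <= -5 -> 2*b >= -18) and ((not (2*b <= -5)) -> 9*tab[b + 1] >= -9)
The weakest precondition is (2*b <= -5 -> 2*b >= -18) and ((not (2*b <= -5)) -> 9*tab[b + 1] >= -9).
Check whether (2*b <= -5 -> 2*b >= -14) and ((not (2*b <= -5)) -> 9*tab[b + 1] >= -9) implies it.
Every state satisfying the precondition satisfies the weakest precondition: the implication holds.
Answer: valid


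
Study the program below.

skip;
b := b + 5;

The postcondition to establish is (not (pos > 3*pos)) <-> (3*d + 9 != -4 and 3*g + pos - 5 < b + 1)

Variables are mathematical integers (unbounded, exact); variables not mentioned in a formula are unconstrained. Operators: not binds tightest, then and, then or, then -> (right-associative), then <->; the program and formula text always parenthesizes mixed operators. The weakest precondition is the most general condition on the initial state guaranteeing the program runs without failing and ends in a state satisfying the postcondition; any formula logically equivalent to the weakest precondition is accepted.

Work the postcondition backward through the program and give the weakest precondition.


Working backward. After the program, the postcondition (not (pos > 3*pos)) <-> (3*d + 9 != -4 and 3*g + pos - 5 < b + 1) must hold; in canonical form it is (not (2*pos < 0)) <-> (3*d != -13 and 3*g + pos < b + 6).
Before b := b + 5: (not (2*pos < 0)) <-> (3*d != -13 and 3*g + pos < b + 11)
Before skip: (not (2*pos < 0)) <-> (3*d != -13 and 3*g + pos < b + 11)
Answer: WP = (not (2*pos < 0)) <-> (3*d != -13 and 3*g + pos < b + 11)


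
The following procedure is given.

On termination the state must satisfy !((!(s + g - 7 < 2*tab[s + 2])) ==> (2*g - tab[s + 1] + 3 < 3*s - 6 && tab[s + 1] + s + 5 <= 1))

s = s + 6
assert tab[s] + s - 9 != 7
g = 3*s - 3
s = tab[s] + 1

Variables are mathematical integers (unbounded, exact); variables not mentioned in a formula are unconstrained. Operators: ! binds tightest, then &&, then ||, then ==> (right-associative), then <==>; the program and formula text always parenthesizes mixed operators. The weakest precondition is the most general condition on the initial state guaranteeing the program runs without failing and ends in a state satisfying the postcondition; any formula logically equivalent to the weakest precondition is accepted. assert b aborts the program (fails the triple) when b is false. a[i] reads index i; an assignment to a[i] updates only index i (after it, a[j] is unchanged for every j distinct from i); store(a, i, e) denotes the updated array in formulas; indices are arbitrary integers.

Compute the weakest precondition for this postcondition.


Working backward. After the program, the postcondition !((!(s + g - 7 < 2*tab[s + 2])) ==> (2*g - tab[s + 1] + 3 < 3*s - 6 && tab[s + 1] + s + 5 <= 1)) must hold; in canonical form it is !((!(g + s < 2*tab[s + 2] + 7)) ==> (2*g < tab[s + 1] + 3*s - 9 && tab[s + 1] + s <= -4)).
Before s := tab[s] + 1: !((!(tab[s] + g < 2*tab[tab[s] + 3] + 6)) ==> (2*g < tab[tab[s] + 2] + 3*tab[s] - 6 && tab[tab[s] + 2] + tab[s] <= -5))
Before g := 3*s - 3: !((!(tab[s] + 3*s < 2*tab[tab[s] + 3] + 9)) ==> (6*s < tab[tab[s] + 2] + 3*tab[s] && tab[tab[s] + 2] + tab[s] <= -5))
Before assert tab[s] + s - 9 != 7: tab[s] + s != 16 && (!((!(tab[s] + 3*s < 2*tab[tab[s] + 3] + 9)) ==> (6*s < tab[tab[s] + 2] + 3*tab[s] && tab[tab[s] + 2] + tab[s] <= -5)))
Before s := s + 6: tab[s + 6] + s != 10 && (!((!(tab[s + 6] + 3*s < 2*tab[tab[s + 6] + 3] - 9)) ==> (6*s < tab[tab[s + 6] + 2] + 3*tab[s + 6] - 36 && tab[tab[s + 6] + 2] + tab[s + 6] <= -5)))
Answer: WP = tab[s + 6] + s != 10 && (!((!(tab[s + 6] + 3*s < 2*tab[tab[s + 6] + 3] - 9)) ==> (6*s < tab[tab[s + 6] + 2] + 3*tab[s + 6] - 36 && tab[tab[s + 6] + 2] + tab[s + 6] <= -5)))


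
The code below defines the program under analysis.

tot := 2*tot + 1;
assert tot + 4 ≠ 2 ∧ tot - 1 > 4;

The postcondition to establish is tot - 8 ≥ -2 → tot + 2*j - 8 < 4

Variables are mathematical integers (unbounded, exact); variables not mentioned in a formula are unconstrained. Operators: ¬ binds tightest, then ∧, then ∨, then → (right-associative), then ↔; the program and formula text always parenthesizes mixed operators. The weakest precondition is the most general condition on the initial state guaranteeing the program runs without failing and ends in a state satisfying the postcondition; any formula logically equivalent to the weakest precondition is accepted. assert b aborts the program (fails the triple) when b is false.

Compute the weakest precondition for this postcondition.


Working backward. After the program, the postcondition tot - 8 ≥ -2 → tot + 2*j - 8 < 4 must hold; in canonical form it is tot ≥ 6 → 2*j + tot < 12.
Before assert tot + 4 ≠ 2 ∧ tot - 1 > 4: tot ≠ -2 ∧ tot > 5 ∧ (tot ≥ 6 → 2*j + tot < 12)
Before tot := 2*tot + 1: 2*tot ≠ -3 ∧ 2*tot > 4 ∧ (2*tot ≥ 5 → 2*j + 2*tot < 11)
Answer: WP = 2*tot ≠ -3 ∧ 2*tot > 4 ∧ (2*tot ≥ 5 → 2*j + 2*tot < 11)


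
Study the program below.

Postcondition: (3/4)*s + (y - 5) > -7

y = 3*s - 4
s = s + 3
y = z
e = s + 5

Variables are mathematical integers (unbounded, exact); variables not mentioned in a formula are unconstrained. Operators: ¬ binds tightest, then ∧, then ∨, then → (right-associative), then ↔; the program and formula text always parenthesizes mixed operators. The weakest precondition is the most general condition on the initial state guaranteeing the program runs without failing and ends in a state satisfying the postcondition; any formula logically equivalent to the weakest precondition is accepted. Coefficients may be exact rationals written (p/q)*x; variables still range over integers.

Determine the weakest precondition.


Working backward. After the program, the postcondition (3/4)*s + (y - 5) > -7 must hold; in canonical form it is (3/4)*s + y > -2.
Before e := s + 5: (3/4)*s + y > -2
Before y := z: (3/4)*s + z > -2
Before s := s + 3: (3/4)*s + z > -17/4
Before y := 3*s - 4: (3/4)*s + z > -17/4
Answer: WP = (3/4)*s + z > -17/4


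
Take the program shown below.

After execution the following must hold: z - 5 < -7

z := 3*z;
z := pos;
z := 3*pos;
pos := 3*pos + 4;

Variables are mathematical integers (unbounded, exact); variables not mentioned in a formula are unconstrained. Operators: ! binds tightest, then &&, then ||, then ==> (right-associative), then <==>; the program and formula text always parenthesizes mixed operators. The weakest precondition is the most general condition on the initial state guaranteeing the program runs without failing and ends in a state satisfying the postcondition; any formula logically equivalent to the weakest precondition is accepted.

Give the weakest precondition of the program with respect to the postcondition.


Working backward. After the program, the postcondition z - 5 < -7 must hold; in canonical form it is z < -2.
Before pos := 3*pos + 4: z < -2
Before z := 3*pos: 3*pos < -2
Before z := pos: 3*pos < -2
Before z := 3*z: 3*pos < -2
Answer: WP = 3*pos < -2


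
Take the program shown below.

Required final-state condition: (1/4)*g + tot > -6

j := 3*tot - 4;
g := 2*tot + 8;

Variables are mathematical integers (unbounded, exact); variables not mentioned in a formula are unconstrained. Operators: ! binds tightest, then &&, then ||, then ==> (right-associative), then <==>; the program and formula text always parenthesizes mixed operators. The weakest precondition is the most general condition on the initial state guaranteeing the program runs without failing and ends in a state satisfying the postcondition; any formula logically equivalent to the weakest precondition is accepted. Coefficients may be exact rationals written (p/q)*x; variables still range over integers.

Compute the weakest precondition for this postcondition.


Working backward. After the program, (1/4)*g + tot > -6 must hold.
Before g := 2*tot + 8: (3/2)*tot > -8
Before j := 3*tot - 4: (3/2)*tot > -8
Answer: WP = (3/2)*tot > -8


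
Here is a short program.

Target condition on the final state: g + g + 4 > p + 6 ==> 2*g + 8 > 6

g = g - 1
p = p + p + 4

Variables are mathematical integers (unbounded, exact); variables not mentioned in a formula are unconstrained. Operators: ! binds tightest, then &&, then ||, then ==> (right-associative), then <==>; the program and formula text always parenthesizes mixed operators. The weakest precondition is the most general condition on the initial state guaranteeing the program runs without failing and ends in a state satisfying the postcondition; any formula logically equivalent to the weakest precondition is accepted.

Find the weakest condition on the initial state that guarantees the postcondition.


Working backward. After the program, the postcondition g + g + 4 > p + 6 ==> 2*g + 8 > 6 must hold; in canonical form it is 2*g > p + 2 ==> 2*g > -2.
Before p := p + p + 4: 2*g > 2*p + 6 ==> 2*g > -2
Before g := g - 1: 2*g > 2*p + 8 ==> 2*g > 0
Answer: WP = 2*g > 2*p + 8 ==> 2*g > 0


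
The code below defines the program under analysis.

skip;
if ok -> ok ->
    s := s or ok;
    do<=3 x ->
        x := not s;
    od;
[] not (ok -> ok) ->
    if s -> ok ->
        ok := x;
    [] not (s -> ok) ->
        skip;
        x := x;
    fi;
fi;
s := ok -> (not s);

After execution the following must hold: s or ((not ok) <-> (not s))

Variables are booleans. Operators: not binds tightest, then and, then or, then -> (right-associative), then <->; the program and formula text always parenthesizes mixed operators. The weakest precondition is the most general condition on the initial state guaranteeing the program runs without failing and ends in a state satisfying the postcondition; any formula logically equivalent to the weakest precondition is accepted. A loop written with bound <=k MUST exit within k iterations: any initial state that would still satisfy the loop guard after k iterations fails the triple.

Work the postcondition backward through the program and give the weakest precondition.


Working backward. After the program, s or ((not ok) <-> (not s)) must hold.
Before s := ok -> (not s): (ok -> (not s)) or ((not ok) <-> (not (ok -> (not s))))
Then branch requires (x -> (((not (s or ok)) -> (((not (s or ok)) -> ((s or ok) and ((ok -> (not (s or ok))) or ((not ok) <-> (not (ok -> (not (s or ok)))))))) and ((s or ok) -> ((ok -> (not (s or ok))) or ((not ok) <-> (not (ok -> (not (s or ok))))))))) and ((s or ok) -> ((ok -> (not (s or ok))) or ((not ok) <-> (not (ok -> (not (s or ok))))))))) and ((not x) -> ((ok -> (not (s or ok))) or ((not ok) <-> (not (ok -> (not (s or ok))))))); else branch requires ((s -> ok) -> ((x -> (not s)) or ((not x) <-> (not (x -> (not s)))))) and ((not (s -> ok)) -> ((ok -> (not s)) or ((not ok) <-> (not (ok -> (not s)))))).
Before the if: (x -> (((not (s or ok)) -> (((not (s or ok)) -> ((s or ok) and ((ok -> (not (s or ok))) or ((not ok) <-> (not (ok -> (not (s or ok)))))))) and ((s or ok) -> ((ok -> (not (s or ok))) or ((not ok) <-> (not (ok -> (not (s or ok))))))))) and ((s or ok) -> ((ok -> (not (s or ok))) or ((not ok) <-> (not (ok -> (not (s or ok))))))))) and ((not x) -> ((ok -> (not (s or ok))) or ((not ok) <-> (not (ok -> (not (s or ok)))))))
Before skip: (x -> (((not (s or ok)) -> (((not (s or ok)) -> ((s or ok) and ((ok -> (not (s or ok))) or ((not ok) <-> (not (ok -> (not (s or ok)))))))) and ((s or ok) -> ((ok -> (not (s or ok))) or ((not ok) <-> (not (ok -> (not (s or ok))))))))) and ((s or ok) -> ((ok -> (not (s or ok))) or ((not ok) <-> (not (ok -> (not (s or ok))))))))) and ((not x) -> ((ok -> (not (s or ok))) or ((not ok) <-> (not (ok -> (not (s or ok)))))))
Answer: WP = (x -> (((not (s or ok)) -> (((not (s or ok)) -> ((s or ok) and ((ok -> (not (s or ok))) or ((not ok) <-> (not (ok -> (not (s or ok)))))))) and ((s or ok) -> ((ok -> (not (s or ok))) or ((not ok) <-> (not (ok -> (not (s or ok))))))))) and ((s or ok) -> ((ok -> (not (s or ok))) or ((not ok) <-> (not (ok -> (not (s or ok))))))))) and ((not x) -> ((ok -> (not (s or ok))) or ((not ok) <-> (not (ok -> (not (s or ok)))))))


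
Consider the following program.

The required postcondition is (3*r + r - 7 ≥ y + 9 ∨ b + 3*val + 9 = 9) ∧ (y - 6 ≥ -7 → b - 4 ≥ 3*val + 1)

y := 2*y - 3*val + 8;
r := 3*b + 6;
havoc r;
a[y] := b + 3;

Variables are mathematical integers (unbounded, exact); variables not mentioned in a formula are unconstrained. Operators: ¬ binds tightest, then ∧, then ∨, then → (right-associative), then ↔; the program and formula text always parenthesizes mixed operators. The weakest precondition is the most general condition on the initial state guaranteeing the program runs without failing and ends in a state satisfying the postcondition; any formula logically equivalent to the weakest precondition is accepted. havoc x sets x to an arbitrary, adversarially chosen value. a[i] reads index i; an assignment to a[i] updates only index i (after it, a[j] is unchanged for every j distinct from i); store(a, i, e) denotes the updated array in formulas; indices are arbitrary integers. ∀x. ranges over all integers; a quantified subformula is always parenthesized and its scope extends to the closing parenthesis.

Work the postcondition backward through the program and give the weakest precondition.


Working backward. After the program, the postcondition (3*r + r - 7 ≥ y + 9 ∨ b + 3*val + 9 = 9) ∧ (y - 6 ≥ -7 → b - 4 ≥ 3*val + 1) must hold; in canonical form it is (4*r ≥ y + 16 ∨ b + 3*val = 0) ∧ (y ≥ -1 → b ≥ 3*val + 5).
Before a[y] := b + 3: (4*r ≥ y + 16 ∨ b + 3*val = 0) ∧ (y ≥ -1 → b ≥ 3*val + 5)
Before havoc r: ∀r_1. ((4*r_1 ≥ y + 16 ∨ b + 3*val = 0) ∧ (y ≥ -1 → b ≥ 3*val + 5))
Before r := 3*b + 6: ∀r_1. ((4*r_1 ≥ y + 16 ∨ b + 3*val = 0) ∧ (y ≥ -1 → b ≥ 3*val + 5))
Before y := 2*y - 3*val + 8: ∀r_1. ((4*r_1 + 3*val ≥ 2*y + 24 ∨ b + 3*val = 0) ∧ (2*y ≥ 3*val - 9 → b ≥ 3*val + 5))
Answer: WP = ∀r_1. ((4*r_1 + 3*val ≥ 2*y + 24 ∨ b + 3*val = 0) ∧ (2*y ≥ 3*val - 9 → b ≥ 3*val + 5))


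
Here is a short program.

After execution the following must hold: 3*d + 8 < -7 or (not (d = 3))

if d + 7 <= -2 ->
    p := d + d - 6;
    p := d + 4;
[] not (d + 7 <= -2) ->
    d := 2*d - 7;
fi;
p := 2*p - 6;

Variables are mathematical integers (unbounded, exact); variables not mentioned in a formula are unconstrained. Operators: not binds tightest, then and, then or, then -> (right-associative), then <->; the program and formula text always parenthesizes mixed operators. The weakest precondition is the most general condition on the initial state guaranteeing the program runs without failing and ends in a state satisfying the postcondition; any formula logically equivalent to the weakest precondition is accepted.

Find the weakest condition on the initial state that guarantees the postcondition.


Working backward. After the program, the postcondition 3*d + 8 < -7 or (not (d = 3)) must hold; in canonical form it is 3*d < -15 or (not (d = 3)).
Before p := 2*p - 6: 3*d < -15 or (not (d = 3))
Then branch requires 3*d < -15 or (not (d = 3)); else branch requires 6*d < 6 or (not (2*d = 10)).
Before the if: (d <= -9 -> (3*d < -15 or (not (d = 3)))) and ((not (d <= -9)) -> (6*d < 6 or (not (2*d = 10))))
Answer: WP = (d <= -9 -> (3*d < -15 or (not (d = 3)))) and ((not (d <= -9)) -> (6*d < 6 or (not (2*d = 10))))


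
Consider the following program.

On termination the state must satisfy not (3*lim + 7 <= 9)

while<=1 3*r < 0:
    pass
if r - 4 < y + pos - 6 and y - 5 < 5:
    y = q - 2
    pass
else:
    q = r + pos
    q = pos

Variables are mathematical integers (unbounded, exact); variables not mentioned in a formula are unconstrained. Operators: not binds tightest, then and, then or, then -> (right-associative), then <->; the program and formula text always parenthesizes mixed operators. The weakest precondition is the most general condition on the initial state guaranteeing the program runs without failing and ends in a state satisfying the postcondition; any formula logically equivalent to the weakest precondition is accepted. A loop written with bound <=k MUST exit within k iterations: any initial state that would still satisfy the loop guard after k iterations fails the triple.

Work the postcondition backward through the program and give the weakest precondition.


Working backward. After the program, the postcondition not (3*lim + 7 <= 9) must hold; in canonical form it is not (3*lim <= 2).
Then branch requires not (3*lim <= 2); else branch requires not (3*lim <= 2).
Before the if: ((r < pos + y - 2 and y < 10) -> (not (3*lim <= 2))) and ((not (r < pos + y - 2 and y < 10)) -> (not (3*lim <= 2)))
Before the loop (bound <=1), unroll the exhaustion recursion (WP_0 = exit-now case; WP_j = one more guarded iteration, up to j = 1):
  WP_0: (not (3*r < 0)) and ((r < pos + y - 2 and y < 10) -> (not (3*lim <= 2))) and ((not (r < pos + y - 2 and y < 10)) -> (not (3*lim <= 2)))
  WP_1: (3*r < 0 -> ((not (3*r < 0)) and ((r < pos + y - 2 and y < 10) -> (not (3*lim <= 2))) and ((not (r < pos + y - 2 and y < 10)) -> (not (3*lim <= 2))))) and ((not (3*r < 0)) -> (((r < pos + y - 2 and y < 10) -> (not (3*lim <= 2))) and ((not (r < pos + y - 2 and y < 10)) -> (not (3*lim <= 2)))))
So before the loop: (3*r < 0 -> ((not (3*r < 0)) and ((r < pos + y - 2 and y < 10) -> (not (3*lim <= 2))) and ((not (r < pos + y - 2 and y < 10)) -> (not (3*lim <= 2))))) and ((not (3*r < 0)) -> (((r < pos + y - 2 and y < 10) -> (not (3*lim <= 2))) and ((not (r < pos + y - 2 and y < 10)) -> (not (3*lim <= 2)))))
Answer: WP = (3*r < 0 -> ((not (3*r < 0)) and ((r < pos + y - 2 and y < 10) -> (not (3*lim <= 2))) and ((not (r < pos + y - 2 and y < 10)) -> (not (3*lim <= 2))))) and ((not (3*r < 0)) -> (((r < pos + y - 2 and y < 10) -> (not (3*lim <= 2))) and ((not (r < pos + y - 2 and y < 10)) -> (not (3*lim <= 2)))))


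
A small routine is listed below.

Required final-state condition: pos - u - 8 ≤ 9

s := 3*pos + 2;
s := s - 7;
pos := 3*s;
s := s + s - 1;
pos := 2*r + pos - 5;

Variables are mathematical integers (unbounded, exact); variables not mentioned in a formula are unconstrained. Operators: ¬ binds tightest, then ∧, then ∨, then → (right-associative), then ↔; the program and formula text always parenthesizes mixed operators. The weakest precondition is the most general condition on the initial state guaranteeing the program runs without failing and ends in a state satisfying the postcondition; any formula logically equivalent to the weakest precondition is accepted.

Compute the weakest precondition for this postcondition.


Working backward. After the program, the postcondition pos - u - 8 ≤ 9 must hold; in canonical form it is pos ≤ u + 17.
Before pos := 2*r + pos - 5: pos + 2*r ≤ u + 22
Before s := s + s - 1: pos + 2*r ≤ u + 22
Before pos := 3*s: 2*r + 3*s ≤ u + 22
Before s := s - 7: 2*r + 3*s ≤ u + 43
Before s := 3*pos + 2: 9*pos + 2*r ≤ u + 37
Answer: WP = 9*pos + 2*r ≤ u + 37


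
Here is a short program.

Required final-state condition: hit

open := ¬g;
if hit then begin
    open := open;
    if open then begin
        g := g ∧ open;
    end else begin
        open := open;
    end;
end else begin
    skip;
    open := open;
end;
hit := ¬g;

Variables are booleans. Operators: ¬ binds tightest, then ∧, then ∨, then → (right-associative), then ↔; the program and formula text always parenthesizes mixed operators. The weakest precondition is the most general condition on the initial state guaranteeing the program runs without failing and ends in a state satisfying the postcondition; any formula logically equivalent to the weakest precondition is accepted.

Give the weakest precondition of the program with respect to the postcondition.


Working backward. After the program, hit must hold.
Before hit := ¬g: ¬g
Then branch requires (open → (¬(g ∧ open))) ∧ ((¬open) → (¬g)); else branch requires ¬g.
Before the if: (hit → ((open → (¬(g ∧ open))) ∧ ((¬open) → (¬g)))) ∧ ((¬hit) → (¬g))
Before open := ¬g: (hit → (g → (¬g))) ∧ ((¬hit) → (¬g))
Answer: WP = (hit → (g → (¬g))) ∧ ((¬hit) → (¬g))


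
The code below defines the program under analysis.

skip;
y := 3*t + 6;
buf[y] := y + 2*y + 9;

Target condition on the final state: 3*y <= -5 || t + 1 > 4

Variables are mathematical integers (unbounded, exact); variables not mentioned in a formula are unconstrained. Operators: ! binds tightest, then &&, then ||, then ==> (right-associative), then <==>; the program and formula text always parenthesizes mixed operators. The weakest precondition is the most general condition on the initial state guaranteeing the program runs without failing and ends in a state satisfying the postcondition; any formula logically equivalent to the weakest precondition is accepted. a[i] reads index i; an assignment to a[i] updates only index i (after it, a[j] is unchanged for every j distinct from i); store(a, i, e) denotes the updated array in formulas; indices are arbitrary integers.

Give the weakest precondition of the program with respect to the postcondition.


Working backward. After the program, the postcondition 3*y <= -5 || t + 1 > 4 must hold; in canonical form it is 3*y <= -5 || t > 3.
Before buf[y] := y + 2*y + 9: 3*y <= -5 || t > 3
Before y := 3*t + 6: 9*t <= -23 || t > 3
Before skip: 9*t <= -23 || t > 3
Answer: WP = 9*t <= -23 || t > 3


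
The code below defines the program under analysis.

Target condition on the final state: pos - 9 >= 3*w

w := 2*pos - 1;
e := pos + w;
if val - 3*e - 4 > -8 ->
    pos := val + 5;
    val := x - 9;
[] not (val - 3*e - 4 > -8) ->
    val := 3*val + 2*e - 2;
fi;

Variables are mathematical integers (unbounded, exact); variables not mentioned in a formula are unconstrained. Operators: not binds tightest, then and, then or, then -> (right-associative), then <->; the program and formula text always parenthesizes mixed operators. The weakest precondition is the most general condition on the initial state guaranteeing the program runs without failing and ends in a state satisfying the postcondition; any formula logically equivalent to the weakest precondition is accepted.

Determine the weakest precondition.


Working backward. After the program, the postcondition pos - 9 >= 3*w must hold; in canonical form it is pos >= 3*w + 9.
Then branch requires val >= 3*w + 4; else branch requires pos >= 3*w + 9.
Before the if: (val > 3*e - 4 -> val >= 3*w + 4) and ((not (val > 3*e - 4)) -> pos >= 3*w + 9)
Before e := pos + w: (val > 3*pos + 3*w - 4 -> val >= 3*w + 4) and ((not (val > 3*pos + 3*w - 4)) -> pos >= 3*w + 9)
Before w := 2*pos - 1: (val > 9*pos - 7 -> val >= 6*pos + 1) and ((not (val > 9*pos - 7)) -> 5*pos <= -6)
Answer: WP = (val > 9*pos - 7 -> val >= 6*pos + 1) and ((not (val > 9*pos - 7)) -> 5*pos <= -6)


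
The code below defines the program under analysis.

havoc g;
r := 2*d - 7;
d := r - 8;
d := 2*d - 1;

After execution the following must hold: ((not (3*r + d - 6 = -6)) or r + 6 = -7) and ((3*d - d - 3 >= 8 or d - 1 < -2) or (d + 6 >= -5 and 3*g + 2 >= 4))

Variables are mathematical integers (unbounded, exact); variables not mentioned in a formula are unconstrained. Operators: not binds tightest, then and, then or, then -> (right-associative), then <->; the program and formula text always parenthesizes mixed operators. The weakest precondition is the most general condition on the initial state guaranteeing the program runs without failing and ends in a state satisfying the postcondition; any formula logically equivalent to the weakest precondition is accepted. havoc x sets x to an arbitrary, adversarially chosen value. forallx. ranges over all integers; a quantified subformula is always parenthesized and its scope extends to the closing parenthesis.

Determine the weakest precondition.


Working backward. After the program, the postcondition ((not (3*r + d - 6 = -6)) or r + 6 = -7) and ((3*d - d - 3 >= 8 or d - 1 < -2) or (d + 6 >= -5 and 3*g + 2 >= 4)) must hold; in canonical form it is ((not (d + 3*r = 0)) or r = -13) and (2*d >= 11 or d < -1 or (d >= -11 and 3*g >= 2)).
Before d := 2*d - 1: ((not (2*d + 3*r = 1)) or r = -13) and (4*d >= 13 or 2*d < 0 or (2*d >= -10 and 3*g >= 2))
Before d := r - 8: ((not (5*r = 17)) or r = -13) and (4*r >= 45 or 2*r < 16 or (2*r >= 6 and 3*g >= 2))
Before r := 2*d - 7: ((not (10*d = 52)) or 2*d = -6) and (8*d >= 73 or 4*d < 30 or (4*d >= 20 and 3*g >= 2))
Before havoc g: forall g_1. (((not (10*d = 52)) or 2*d = -6) and (8*d >= 73 or 4*d < 30 or (4*d >= 20 and 3*g_1 >= 2)))
Answer: WP = forall g_1. (((not (10*d = 52)) or 2*d = -6) and (8*d >= 73 or 4*d < 30 or (4*d >= 20 and 3*g_1 >= 2)))


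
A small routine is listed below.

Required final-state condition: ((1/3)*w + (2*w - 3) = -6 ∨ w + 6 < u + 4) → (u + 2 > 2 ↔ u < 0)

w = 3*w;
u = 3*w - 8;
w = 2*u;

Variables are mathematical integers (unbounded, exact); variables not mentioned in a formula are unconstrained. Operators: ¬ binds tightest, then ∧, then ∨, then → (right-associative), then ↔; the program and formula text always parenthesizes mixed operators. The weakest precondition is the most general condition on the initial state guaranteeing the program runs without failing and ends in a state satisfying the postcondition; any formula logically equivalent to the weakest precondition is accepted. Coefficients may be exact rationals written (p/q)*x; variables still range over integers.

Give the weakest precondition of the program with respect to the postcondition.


Working backward. After the program, the postcondition ((1/3)*w + (2*w - 3) = -6 ∨ w + 6 < u + 4) → (u + 2 > 2 ↔ u < 0) must hold; in canonical form it is ((7/3)*w = -3 ∨ w < u - 2) → (u > 0 ↔ u < 0).
Before w := 2*u: ((14/3)*u = -3 ∨ u < -2) → (u > 0 ↔ u < 0)
Before u := 3*w - 8: (14*w = 103/3 ∨ 3*w < 6) → (3*w > 8 ↔ 3*w < 8)
Before w := 3*w: (42*w = 103/3 ∨ 9*w < 6) → (9*w > 8 ↔ 9*w < 8)
Answer: WP = (42*w = 103/3 ∨ 9*w < 6) → (9*w > 8 ↔ 9*w < 8)


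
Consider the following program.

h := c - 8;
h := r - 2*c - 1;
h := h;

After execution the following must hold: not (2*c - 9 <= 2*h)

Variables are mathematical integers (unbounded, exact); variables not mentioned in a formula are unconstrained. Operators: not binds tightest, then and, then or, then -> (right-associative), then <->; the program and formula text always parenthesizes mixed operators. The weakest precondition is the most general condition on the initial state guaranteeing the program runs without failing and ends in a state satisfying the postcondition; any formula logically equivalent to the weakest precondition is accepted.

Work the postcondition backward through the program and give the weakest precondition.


Working backward. After the program, the postcondition not (2*c - 9 <= 2*h) must hold; in canonical form it is not (2*c <= 2*h + 9).
Before h := h: not (2*c <= 2*h + 9)
Before h := r - 2*c - 1: not (6*c <= 2*r + 7)
Before h := c - 8: not (6*c <= 2*r + 7)
Answer: WP = not (6*c <= 2*r + 7)


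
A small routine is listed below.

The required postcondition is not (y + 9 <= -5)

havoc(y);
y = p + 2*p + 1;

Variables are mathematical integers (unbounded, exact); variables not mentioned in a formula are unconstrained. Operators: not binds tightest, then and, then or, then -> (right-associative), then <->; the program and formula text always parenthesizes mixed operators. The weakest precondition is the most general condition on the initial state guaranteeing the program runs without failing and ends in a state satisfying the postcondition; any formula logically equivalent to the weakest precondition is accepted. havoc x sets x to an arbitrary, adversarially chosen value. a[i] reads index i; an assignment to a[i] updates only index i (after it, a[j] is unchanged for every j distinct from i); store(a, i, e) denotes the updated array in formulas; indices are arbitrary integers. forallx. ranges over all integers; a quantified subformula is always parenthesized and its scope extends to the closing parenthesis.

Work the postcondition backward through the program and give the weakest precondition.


Working backward. After the program, the postcondition not (y + 9 <= -5) must hold; in canonical form it is not (y <= -14).
Before y := p + 2*p + 1: not (3*p <= -15)
Before havoc y: not (3*p <= -15)
Answer: WP = not (3*p <= -15)


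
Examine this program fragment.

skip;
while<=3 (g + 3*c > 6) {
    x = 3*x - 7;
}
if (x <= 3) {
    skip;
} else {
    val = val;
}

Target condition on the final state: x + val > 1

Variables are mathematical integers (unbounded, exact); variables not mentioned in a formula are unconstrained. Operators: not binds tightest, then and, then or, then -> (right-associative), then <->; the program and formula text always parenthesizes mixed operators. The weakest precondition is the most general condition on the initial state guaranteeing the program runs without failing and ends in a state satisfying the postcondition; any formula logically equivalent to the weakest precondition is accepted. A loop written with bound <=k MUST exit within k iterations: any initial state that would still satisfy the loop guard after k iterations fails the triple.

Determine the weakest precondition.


Working backward. After the program, the postcondition x + val > 1 must hold; in canonical form it is val + x > 1.
Then branch requires val + x > 1; else branch requires val + x > 1.
Before the if: (x <= 3 -> val + x > 1) and ((not (x <= 3)) -> val + x > 1)
Before the loop (bound <=3), unroll the exhaustion recursion (WP_0 = exit-now case; WP_j = one more guarded iteration, up to j = 3):
  WP_0: (not (3*c + g > 6)) and (x <= 3 -> val + x > 1) and ((not (x <= 3)) -> val + x > 1)
  WP_1: (3*c + g > 6 -> ((not (3*c + g > 6)) and (3*x <= 10 -> val + 3*x > 8) and ((not (3*x <= 10)) -> val + 3*x > 8))) and ((not (3*c + g > 6)) -> ((x <= 3 -> val + x > 1) and ((not (x <= 3)) -> val + x > 1)))
  WP_2: (3*c + g > 6 -> ((3*c + g > 6 -> ((not (3*c + g > 6)) and (9*x <= 31 -> val + 9*x > 29) and ((not (9*x <= 31)) -> val + 9*x > 29))) and ((not (3*c + g > 6)) -> ((3*x <= 10 -> val + 3*x > 8) and ((not (3*x <= 10)) -> val + 3*x > 8))))) and ((not (3*c + g > 6)) -> ((x <= 3 -> val + x > 1) and ((not (x <= 3)) -> val + x > 1)))
  WP_3: (3*c + g > 6 -> ((3*c + g > 6 -> ((3*c + g > 6 -> ((not (3*c + g > 6)) and (27*x <= 94 -> val + 27*x > 92) and ((not (27*x <= 94)) -> val + 27*x > 92))) and ((not (3*c + g > 6)) -> ((9*x <= 31 -> val + 9*x > 29) and ((not (9*x <= 31)) -> val + 9*x > 29))))) and ((not (3*c + g > 6)) -> ((3*x <= 10 -> val + 3*x > 8) and ((not (3*x <= 10)) -> val + 3*x > 8))))) and ((not (3*c + g > 6)) -> ((x <= 3 -> val + x > 1) and ((not (x <= 3)) -> val + x > 1)))
So before the loop: (3*c + g > 6 -> ((3*c + g > 6 -> ((3*c + g > 6 -> ((not (3*c + g > 6)) and (27*x <= 94 -> val + 27*x > 92) and ((not (27*x <= 94)) -> val + 27*x > 92))) and ((not (3*c + g > 6)) -> ((9*x <= 31 -> val + 9*x > 29) and ((not (9*x <= 31)) -> val + 9*x > 29))))) and ((not (3*c + g > 6)) -> ((3*x <= 10 -> val + 3*x > 8) and ((not (3*x <= 10)) -> val + 3*x > 8))))) and ((not (3*c + g > 6)) -> ((x <= 3 -> val + x > 1) and ((not (x <= 3)) -> val + x > 1)))
Before skip: (3*c + g > 6 -> ((3*c + g > 6 -> ((3*c + g > 6 -> ((not (3*c + g > 6)) and (27*x <= 94 -> val + 27*x > 92) and ((not (27*x <= 94)) -> val + 27*x > 92))) and ((not (3*c + g > 6)) -> ((9*x <= 31 -> val + 9*x > 29) and ((not (9*x <= 31)) -> val + 9*x > 29))))) and ((not (3*c + g > 6)) -> ((3*x <= 10 -> val + 3*x > 8) and ((not (3*x <= 10)) -> val + 3*x > 8))))) and ((not (3*c + g > 6)) -> ((x <= 3 -> val + x > 1) and ((not (x <= 3)) -> val + x > 1)))
Answer: WP = (3*c + g > 6 -> ((3*c + g > 6 -> ((3*c + g > 6 -> ((not (3*c + g > 6)) and (27*x <= 94 -> val + 27*x > 92) and ((not (27*x <= 94)) -> val + 27*x > 92))) and ((not (3*c + g > 6)) -> ((9*x <= 31 -> val + 9*x > 29) and ((not (9*x <= 31)) -> val + 9*x > 29))))) and ((not (3*c + g > 6)) -> ((3*x <= 10 -> val + 3*x > 8) and ((not (3*x <= 10)) -> val + 3*x > 8))))) and ((not (3*c + g > 6)) -> ((x <= 3 -> val + x > 1) and ((not (x <= 3)) -> val + x > 1)))


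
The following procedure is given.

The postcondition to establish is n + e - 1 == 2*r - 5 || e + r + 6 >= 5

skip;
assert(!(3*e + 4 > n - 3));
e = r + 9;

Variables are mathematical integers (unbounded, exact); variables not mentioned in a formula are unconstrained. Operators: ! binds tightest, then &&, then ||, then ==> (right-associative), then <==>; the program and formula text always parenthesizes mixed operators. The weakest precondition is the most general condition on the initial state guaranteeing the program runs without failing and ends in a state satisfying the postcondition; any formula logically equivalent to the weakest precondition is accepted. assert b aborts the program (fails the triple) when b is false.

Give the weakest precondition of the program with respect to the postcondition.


Working backward. After the program, the postcondition n + e - 1 == 2*r - 5 || e + r + 6 >= 5 must hold; in canonical form it is e + n == 2*r - 4 || e + r >= -1.
Before e := r + 9: n == r - 13 || 2*r >= -10
Before assert !(3*e + 4 > n - 3): (!(3*e > n - 7)) && (n == r - 13 || 2*r >= -10)
Before skip: (!(3*e > n - 7)) && (n == r - 13 || 2*r >= -10)
Answer: WP = (!(3*e > n - 7)) && (n == r - 13 || 2*r >= -10)


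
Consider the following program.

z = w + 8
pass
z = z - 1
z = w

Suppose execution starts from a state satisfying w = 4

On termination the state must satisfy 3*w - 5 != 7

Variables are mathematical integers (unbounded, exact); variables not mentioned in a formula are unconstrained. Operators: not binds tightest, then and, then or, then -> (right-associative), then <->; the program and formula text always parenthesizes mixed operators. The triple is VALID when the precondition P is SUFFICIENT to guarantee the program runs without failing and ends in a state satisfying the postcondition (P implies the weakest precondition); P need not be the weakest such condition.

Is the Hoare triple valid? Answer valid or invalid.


Working backward. After the program, the postcondition 3*w - 5 != 7 must hold; in canonical form it is 3*w != 12.
Before z := w: 3*w != 12
Before z := z - 1: 3*w != 12
Before skip: 3*w != 12
Before z := w + 8: 3*w != 12
The weakest precondition is 3*w != 12.
Check whether w = 4 implies it.
Countermodel: at the initial state w = 4, the precondition holds but the weakest precondition fails.
Answer: invalid
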